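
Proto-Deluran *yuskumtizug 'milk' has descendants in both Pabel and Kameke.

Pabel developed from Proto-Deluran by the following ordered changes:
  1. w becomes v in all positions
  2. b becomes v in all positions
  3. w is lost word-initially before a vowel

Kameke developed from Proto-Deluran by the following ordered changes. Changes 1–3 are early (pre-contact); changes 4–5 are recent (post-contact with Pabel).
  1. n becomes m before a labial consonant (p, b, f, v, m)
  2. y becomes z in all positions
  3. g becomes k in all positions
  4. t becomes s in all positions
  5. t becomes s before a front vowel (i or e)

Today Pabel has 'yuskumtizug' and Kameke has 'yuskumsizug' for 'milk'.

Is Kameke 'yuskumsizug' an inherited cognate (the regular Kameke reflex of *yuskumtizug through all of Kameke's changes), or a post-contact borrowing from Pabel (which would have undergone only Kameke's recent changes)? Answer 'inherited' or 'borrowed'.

borrowed

If inherited, *yuskumtizug would pass through all of Kameke's changes:
Kameke: *yuskumtizug > zuskumtizug > zuskumtizuk > zuskumsizuk  (by unconditioned shift, unconditioned shift, unconditioned shift)
If borrowed from Pabel 'yuskumtizug' after the early changes, it would undergo only the recent ones:
  rule 4 (unconditioned shift): yuskumtizug → yuskumsizug
  rule 5 (palatalisation): no change (yuskumsizug)
  ⇒ as a loan: yuskumsizug
Kameke 'yuskumsizug' matches the loan outcome 'yuskumsizug', not the inherited 'zuskumsizuk' — it skipped the early Kameke changes, so it was borrowed from Pabel.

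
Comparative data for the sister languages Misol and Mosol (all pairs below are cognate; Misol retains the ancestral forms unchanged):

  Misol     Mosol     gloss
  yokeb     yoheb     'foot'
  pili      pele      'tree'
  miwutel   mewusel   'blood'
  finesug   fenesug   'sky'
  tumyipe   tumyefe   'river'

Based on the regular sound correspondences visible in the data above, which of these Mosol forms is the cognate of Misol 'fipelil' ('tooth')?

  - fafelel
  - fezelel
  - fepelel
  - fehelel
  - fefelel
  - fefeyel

tumyipe ~ tumyefe — Misol i corresponds to Mosol e after a consonant, before a labial obstruent.
tumyipe ~ tumyefe — Misol p corresponds to Mosol f between vowels (before a front vowel).
pili ~ pele, miwutel ~ mewusel — Misol i corresponds to Mosol e after a consonant, before a consonant other than r, m, n, p, b, f, v.
Applying these to Misol 'fipelil':
  fipelil → fepelil   (i→e after a consonant, before a labial obstruent)
  fepelil → fefelil   (p→f between vowels (before a front vowel))
  fefelil → fefelel   (i→e after a consonant, before a consonant other than r, m, n, p, b, f, v)
So the Mosol cognate is 'fefelel'.

fefelel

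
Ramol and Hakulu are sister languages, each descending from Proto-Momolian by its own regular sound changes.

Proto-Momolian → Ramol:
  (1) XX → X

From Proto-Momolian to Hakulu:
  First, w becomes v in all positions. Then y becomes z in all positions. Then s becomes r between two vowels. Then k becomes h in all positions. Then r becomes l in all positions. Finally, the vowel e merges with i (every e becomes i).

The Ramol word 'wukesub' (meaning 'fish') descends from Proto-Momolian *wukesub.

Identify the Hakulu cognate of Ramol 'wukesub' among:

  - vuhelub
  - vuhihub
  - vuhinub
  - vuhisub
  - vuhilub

Hakulu: *wukesub > vukesub > vukerub > vuherub > vuhelub > vuhilub  (by unconditioned shift, rhotacism, unconditioned shift, unconditioned shift, vowel merger)
The other candidates each miss or misapply at least one Hakulu change.

vuhilub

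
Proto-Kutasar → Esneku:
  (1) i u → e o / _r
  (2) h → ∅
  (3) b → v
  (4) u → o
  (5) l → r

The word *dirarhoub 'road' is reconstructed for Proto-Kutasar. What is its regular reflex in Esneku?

deraroov

Esneku: start from *dirarhoub.
  rule 1 (pre-rhotic lowering): dirarhoub → derarhoub
  rule 2 (h-loss): derarhoub → deraroub
  rule 3 (unconditioned shift): deraroub → derarouv
  rule 4 (vowel merger): derarouv → deraroov
  rule 5: no change — deraroov
  ⇒ Esneku deraroov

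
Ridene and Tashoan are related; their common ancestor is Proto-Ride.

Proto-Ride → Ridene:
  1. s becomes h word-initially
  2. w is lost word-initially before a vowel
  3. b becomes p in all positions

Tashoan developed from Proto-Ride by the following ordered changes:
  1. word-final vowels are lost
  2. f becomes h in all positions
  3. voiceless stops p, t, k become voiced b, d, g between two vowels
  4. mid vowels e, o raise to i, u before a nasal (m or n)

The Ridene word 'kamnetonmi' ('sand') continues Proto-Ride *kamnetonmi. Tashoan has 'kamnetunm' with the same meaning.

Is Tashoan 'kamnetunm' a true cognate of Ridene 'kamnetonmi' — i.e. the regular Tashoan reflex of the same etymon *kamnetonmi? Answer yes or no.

no

Derive the expected Tashoan reflex of *kamnetonmi:
Tashoan: *kamnetonmi > kamnetonm > kamnedonm > kamnedunm  (by apocope, intervocalic voicing, pre-nasal raising)
The regular Tashoan reflex would be 'kamnedunm', but the attested form is 'kamnetunm'. The correspondence is irregular, so they are not cognates (the Tashoan form has a different source).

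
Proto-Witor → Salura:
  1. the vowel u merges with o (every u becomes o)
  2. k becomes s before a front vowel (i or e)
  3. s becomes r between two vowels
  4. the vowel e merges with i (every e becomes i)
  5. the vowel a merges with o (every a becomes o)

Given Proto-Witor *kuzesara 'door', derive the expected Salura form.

koziroro

Salura: *kuzesara
  kuzesara → kozesara   [vowel merger]
  kozesara (rule 2 does not apply)
  kozesara → kozerara   [rhotacism]
  kozerara → kozirara   [vowel merger]
  kozirara → koziroro   [vowel merger]
  giving Salura koziroro.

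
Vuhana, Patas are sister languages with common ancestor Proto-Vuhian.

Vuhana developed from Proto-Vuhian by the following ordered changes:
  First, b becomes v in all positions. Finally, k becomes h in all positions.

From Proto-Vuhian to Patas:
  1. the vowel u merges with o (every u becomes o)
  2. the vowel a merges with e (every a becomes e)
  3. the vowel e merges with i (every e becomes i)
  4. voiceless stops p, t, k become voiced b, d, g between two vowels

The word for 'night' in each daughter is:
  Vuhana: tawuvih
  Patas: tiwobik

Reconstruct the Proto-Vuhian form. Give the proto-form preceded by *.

Position 4: Vuhana has u, Patas has o. Vuhana preserves u here (none of its changes turn any other segment into u), so the proto-segment is *u.
Position 7: Vuhana has h, Patas has k. Patas preserves k here (none of its changes turn any other segment into k), so the proto-segment is *k.
Position 2: Vuhana has a, Patas has i. Vuhana preserves a here (none of its changes turn any other segment into a), so the proto-segment is *a.
Verify the candidate proto-form against each daughter:
Vuhana: start from *tawubik.
  rule 1 (unconditioned shift): tawubik → tawuvik
  rule 2 (unconditioned shift): tawuvik → tawuvih
  ⇒ Vuhana tawuvih
Patas: *tawubik > tawobik > tewobik > tiwobik  (by vowel merger, vowel merger, vowel merger)
No other proto-form is consistent with every reflex, so the reconstruction is *tawubik.

*tawubik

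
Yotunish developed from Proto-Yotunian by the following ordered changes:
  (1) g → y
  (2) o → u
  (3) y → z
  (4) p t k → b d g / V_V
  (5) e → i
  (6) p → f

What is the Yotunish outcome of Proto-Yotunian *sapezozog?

Yotunish: *sapezozog
  sapezozog → sapezozoy   [unconditioned shift]
  sapezozoy → sapezuzuy   [vowel merger]
  sapezuzuy → sapezuzuz   [unconditioned shift]
  sapezuzuz → sabezuzuz   [intervocalic voicing]
  sabezuzuz → sabizuzuz   [vowel merger]
  sabizuzuz (rule 6 does not apply)
  giving Yotunish sabizuzuz.

sabizuzuz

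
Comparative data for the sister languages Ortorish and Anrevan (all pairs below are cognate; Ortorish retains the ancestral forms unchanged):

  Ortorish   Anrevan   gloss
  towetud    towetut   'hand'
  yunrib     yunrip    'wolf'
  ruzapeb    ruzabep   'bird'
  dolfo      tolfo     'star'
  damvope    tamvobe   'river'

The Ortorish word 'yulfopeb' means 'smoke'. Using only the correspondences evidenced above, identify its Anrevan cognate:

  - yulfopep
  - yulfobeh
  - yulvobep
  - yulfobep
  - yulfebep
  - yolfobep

ruzapeb ~ ruzabep, damvope ~ tamvobe — Ortorish p corresponds to Anrevan b between vowels (before a front vowel).
yunrib ~ yunrip, ruzapeb ~ ruzabep — Ortorish b corresponds to Anrevan p word-finally.
Applying these to Ortorish 'yulfopeb':
  yulfopeb → yulfobeb   (p→b between vowels (before a front vowel))
  yulfobeb → yulfobep   (b→p word-finally)
So the Anrevan cognate is 'yulfobep'.

yulfobep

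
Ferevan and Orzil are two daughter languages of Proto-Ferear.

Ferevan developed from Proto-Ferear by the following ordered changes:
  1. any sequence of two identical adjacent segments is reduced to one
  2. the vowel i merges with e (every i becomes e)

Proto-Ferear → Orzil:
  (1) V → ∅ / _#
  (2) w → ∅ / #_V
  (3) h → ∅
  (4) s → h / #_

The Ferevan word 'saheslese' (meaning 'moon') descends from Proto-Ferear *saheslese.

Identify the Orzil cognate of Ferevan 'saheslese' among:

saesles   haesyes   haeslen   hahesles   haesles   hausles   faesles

Orzil: *saheslese
  saheslese → sahesles   [apocope]
  sahesles (rule 2 does not apply)
  sahesles → saesles   [h-loss]
  saesles → haesles   [debuccalisation]
  giving Orzil haesles.
Only 'haesles' matches the regular Orzil development of *saheslese.

haesles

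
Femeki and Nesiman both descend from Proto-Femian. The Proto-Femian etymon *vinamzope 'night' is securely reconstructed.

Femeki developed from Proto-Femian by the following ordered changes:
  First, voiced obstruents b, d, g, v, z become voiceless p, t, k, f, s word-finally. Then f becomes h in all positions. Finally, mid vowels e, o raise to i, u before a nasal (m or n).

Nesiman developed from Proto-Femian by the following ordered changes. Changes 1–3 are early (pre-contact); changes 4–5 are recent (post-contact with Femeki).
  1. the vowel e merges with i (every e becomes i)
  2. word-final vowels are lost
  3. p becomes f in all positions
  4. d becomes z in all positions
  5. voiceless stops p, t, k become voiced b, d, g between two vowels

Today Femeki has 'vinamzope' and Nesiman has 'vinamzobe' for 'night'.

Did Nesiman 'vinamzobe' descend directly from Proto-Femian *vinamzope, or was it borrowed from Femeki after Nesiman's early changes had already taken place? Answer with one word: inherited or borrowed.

If inherited, *vinamzope would pass through all of Nesiman's changes:
Nesiman: *vinamzope
  vinamzope → vinamzopi   [vowel merger]
  vinamzopi → vinamzop   [apocope]
  vinamzop → vinamzof   [unconditioned shift]
  vinamzof (rule 4 does not apply)
  vinamzof (rule 5 does not apply)
  giving Nesiman vinamzof.
If borrowed from Femeki 'vinamzope' after the early changes, it would undergo only the recent ones:
  rule 4 (unconditioned shift): no change (vinamzope)
  rule 5 (intervocalic voicing): vinamzope → vinamzobe
  ⇒ as a loan: vinamzobe
Nesiman 'vinamzobe' matches the loan outcome 'vinamzobe', not the inherited 'vinamzof' — it skipped the early Nesiman changes, so it was borrowed from Femeki.

borrowed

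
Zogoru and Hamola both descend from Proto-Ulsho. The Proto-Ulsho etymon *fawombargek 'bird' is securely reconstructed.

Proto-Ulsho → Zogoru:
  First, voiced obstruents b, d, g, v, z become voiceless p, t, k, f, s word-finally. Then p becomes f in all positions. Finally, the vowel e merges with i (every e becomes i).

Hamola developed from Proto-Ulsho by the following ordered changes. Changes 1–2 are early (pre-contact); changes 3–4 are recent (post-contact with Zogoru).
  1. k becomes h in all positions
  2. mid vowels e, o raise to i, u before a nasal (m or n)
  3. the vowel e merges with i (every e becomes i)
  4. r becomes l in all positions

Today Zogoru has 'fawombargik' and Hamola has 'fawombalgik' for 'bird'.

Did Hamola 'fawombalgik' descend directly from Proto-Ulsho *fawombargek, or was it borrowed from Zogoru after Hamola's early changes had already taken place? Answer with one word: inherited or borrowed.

borrowed

If inherited, *fawombargek would pass through all of Hamola's changes:
Hamola: start from *fawombargek.
  rule 1 (unconditioned shift): fawombargek → fawombargeh
  rule 2 (pre-nasal raising): fawombargeh → fawumbargeh
  rule 3 (vowel merger): fawumbargeh → fawumbargih
  rule 4 (unconditioned shift): fawumbargih → fawumbalgih
  ⇒ Hamola fawumbalgih
If borrowed from Zogoru 'fawombargik' after the early changes, it would undergo only the recent ones:
  rule 3 (vowel merger): no change (fawombargik)
  rule 4 (unconditioned shift): fawombargik → fawombalgik
  ⇒ as a loan: fawombalgik
Hamola 'fawombalgik' matches the loan outcome 'fawombalgik', not the inherited 'fawumbalgih' — it skipped the early Hamola changes, so it was borrowed from Zogoru.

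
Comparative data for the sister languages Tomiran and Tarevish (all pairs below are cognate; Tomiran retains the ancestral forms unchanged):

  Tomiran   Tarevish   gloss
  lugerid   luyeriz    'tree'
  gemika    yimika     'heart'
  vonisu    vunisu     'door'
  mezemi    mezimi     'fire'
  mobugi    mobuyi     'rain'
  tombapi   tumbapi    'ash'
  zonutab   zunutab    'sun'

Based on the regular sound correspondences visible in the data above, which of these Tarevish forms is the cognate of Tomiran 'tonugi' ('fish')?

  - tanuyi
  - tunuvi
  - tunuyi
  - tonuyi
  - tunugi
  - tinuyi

vonisu ~ vunisu, zonutab ~ zunutab — Tomiran o corresponds to Tarevish u after a consonant, before a nasal.
mobugi ~ mobuyi — Tomiran g corresponds to Tarevish y between vowels (before a front vowel).
Applying these to Tomiran 'tonugi':
  tonugi → tunugi   (o→u after a consonant, before a nasal)
  tunugi → tunuyi   (g→y between vowels (before a front vowel))
So the Tarevish cognate is 'tunuyi'.

tunuyi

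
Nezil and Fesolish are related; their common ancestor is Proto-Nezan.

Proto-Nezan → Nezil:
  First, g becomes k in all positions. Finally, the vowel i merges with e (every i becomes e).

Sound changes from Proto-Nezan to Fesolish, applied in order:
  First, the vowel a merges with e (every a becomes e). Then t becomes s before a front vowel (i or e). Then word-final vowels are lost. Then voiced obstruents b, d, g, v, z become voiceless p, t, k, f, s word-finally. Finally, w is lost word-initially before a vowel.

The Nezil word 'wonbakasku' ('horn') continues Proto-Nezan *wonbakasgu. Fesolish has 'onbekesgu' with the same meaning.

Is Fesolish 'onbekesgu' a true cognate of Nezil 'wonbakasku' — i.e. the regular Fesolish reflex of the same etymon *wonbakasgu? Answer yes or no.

Derive the expected Fesolish reflex of *wonbakasgu:
Fesolish: *wonbakasgu > wonbekesgu > wonbekesg > wonbekesk > onbekesk  (by vowel merger, apocope, final devoicing, glide loss)
The regular Fesolish reflex would be 'onbekesk', but the attested form is 'onbekesgu'. The correspondence is irregular, so they are not cognates (the Fesolish form has a different source).

no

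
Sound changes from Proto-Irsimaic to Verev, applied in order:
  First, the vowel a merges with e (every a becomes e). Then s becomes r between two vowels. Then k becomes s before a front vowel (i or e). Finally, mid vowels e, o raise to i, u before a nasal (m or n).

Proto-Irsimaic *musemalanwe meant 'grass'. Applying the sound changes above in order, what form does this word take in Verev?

murimelinwe

Verev: start from *musemalanwe.
  rule 1 (vowel merger): musemalanwe → musemelenwe
  rule 2 (rhotacism): musemelenwe → muremelenwe
  rule 3: no change — muremelenwe
  rule 4 (pre-nasal raising): muremelenwe → murimelinwe
  ⇒ Verev murimelinwe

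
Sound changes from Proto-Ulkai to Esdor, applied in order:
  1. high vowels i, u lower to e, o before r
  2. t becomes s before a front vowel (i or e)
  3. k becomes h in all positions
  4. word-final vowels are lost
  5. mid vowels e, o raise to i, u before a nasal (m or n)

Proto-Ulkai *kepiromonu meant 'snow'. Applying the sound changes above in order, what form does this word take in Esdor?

heperumun

Esdor: *kepiromonu > keperomonu > heperomonu > heperomon > heperumun  (by pre-rhotic lowering, unconditioned shift, apocope, pre-nasal raising)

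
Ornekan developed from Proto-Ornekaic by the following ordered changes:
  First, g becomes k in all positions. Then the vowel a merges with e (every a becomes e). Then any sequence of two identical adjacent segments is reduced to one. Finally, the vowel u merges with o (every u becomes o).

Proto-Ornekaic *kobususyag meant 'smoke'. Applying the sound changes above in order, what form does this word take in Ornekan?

kobososyek

Ornekan: start from *kobususyag.
  rule 1 (unconditioned shift): kobususyag → kobususyak
  rule 2 (vowel merger): kobususyak → kobususyek
  rule 3: no change — kobususyek
  rule 4 (vowel merger): kobususyek → kobososyek
  ⇒ Ornekan kobososyek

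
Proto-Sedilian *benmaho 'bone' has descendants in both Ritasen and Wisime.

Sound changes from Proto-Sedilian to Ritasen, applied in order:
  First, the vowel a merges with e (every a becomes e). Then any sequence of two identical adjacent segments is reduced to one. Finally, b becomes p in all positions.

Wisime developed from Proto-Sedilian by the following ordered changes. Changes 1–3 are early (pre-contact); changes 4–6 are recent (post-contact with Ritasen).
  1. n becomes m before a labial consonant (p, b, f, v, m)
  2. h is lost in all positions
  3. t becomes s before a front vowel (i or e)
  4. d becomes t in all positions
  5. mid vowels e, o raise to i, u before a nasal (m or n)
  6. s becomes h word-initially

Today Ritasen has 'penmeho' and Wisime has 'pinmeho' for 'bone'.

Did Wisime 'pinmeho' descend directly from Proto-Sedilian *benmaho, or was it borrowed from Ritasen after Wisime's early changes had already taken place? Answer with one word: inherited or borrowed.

borrowed

If inherited, *benmaho would pass through all of Wisime's changes:
Wisime: *benmaho > bemmaho > bemmao > bimmao  (by nasal place assimilation, h-loss, pre-nasal raising)
If borrowed from Ritasen 'penmeho' after the early changes, it would undergo only the recent ones:
  rule 4 (unconditioned shift): no change (penmeho)
  rule 5 (pre-nasal raising): penmeho → pinmeho
  rule 6 (debuccalisation): no change (pinmeho)
  ⇒ as a loan: pinmeho
Wisime 'pinmeho' matches the loan outcome 'pinmeho', not the inherited 'bimmao' — it skipped the early Wisime changes, so it was borrowed from Ritasen.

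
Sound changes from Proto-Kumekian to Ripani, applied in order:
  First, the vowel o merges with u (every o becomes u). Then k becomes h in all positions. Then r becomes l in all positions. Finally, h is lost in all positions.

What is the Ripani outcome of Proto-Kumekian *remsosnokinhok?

Ripani: *remsosnokinhok > remsusnukinhuk > remsusnuhinhuh > lemsusnuhinhuh > lemsusnuinu  (by vowel merger, unconditioned shift, unconditioned shift, h-loss)

lemsusnuinu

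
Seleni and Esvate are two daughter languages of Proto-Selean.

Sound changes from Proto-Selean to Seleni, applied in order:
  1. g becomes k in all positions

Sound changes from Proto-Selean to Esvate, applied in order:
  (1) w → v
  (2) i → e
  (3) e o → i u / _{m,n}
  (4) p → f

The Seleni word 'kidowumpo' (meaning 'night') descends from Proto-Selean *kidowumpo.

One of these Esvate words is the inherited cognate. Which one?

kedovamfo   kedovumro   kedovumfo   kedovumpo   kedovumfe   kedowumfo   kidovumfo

Esvate: *kidowumpo
  kidowumpo → kidovumpo   [unconditioned shift]
  kidovumpo → kedovumpo   [vowel merger]
  kedovumpo (rule 3 does not apply)
  kedovumpo → kedovumfo   [unconditioned shift]
  giving Esvate kedovumfo.

kedovumfo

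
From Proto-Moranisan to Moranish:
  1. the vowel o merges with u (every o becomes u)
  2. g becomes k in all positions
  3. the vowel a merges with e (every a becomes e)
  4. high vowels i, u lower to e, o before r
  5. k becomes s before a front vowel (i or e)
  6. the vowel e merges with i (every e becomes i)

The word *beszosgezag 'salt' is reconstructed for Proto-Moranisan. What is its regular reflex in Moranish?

biszussizik

Moranish: start from *beszosgezag.
  rule 1 (vowel merger): beszosgezag → beszusgezag
  rule 2 (unconditioned shift): beszusgezag → beszuskezak
  rule 3 (vowel merger): beszuskezak → beszuskezek
  rule 4: no change — beszuskezek
  rule 5 (palatalisation): beszuskezek → beszussezek
  rule 6 (vowel merger): beszussezek → biszussizik
  ⇒ Moranish biszussizik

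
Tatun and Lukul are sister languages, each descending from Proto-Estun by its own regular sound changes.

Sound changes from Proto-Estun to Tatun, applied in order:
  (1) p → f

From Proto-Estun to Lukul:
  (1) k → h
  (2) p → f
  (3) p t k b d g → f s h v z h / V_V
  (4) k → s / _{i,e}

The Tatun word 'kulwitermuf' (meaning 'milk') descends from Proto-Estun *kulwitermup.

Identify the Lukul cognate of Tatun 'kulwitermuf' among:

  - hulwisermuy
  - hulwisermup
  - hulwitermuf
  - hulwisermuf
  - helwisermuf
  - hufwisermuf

Lukul: *kulwitermup
  kulwitermup → hulwitermup   [unconditioned shift]
  hulwitermup → hulwitermuf   [unconditioned shift]
  hulwitermuf → hulwisermuf   [intervocalic lenition]
  hulwisermuf (rule 4 does not apply)
  giving Lukul hulwisermuf.

hulwisermuf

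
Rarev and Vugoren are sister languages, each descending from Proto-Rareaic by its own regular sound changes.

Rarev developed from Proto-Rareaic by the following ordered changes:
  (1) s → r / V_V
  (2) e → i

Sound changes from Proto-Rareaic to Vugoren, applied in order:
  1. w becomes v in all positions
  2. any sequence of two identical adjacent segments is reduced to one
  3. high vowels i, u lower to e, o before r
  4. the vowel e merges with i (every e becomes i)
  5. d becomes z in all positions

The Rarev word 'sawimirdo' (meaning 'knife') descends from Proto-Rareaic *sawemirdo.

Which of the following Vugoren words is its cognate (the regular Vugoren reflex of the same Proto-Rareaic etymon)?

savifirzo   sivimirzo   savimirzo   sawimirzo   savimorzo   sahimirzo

savimirzo

Vugoren: *sawemirdo > savemirdo > savemerdo > savimirdo > savimirzo  (by unconditioned shift, pre-rhotic lowering, vowel merger, unconditioned shift)
Among the options, 'savimirzo' alone shows every Vugoren change applied in order.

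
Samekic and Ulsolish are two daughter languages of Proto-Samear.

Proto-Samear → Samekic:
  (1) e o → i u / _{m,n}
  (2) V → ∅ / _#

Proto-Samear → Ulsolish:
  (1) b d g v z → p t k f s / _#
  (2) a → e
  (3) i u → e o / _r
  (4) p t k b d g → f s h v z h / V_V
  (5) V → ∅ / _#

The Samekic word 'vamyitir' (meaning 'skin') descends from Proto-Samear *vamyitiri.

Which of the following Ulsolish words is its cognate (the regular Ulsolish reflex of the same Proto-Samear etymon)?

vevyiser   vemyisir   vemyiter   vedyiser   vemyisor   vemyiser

Ulsolish: *vamyitiri > vemyitiri > vemyiteri > vemyiseri > vemyiser  (by vowel merger, pre-rhotic lowering, intervocalic lenition, apocope)
Only 'vemyiser' matches the regular Ulsolish development of *vamyitiri.

vemyiser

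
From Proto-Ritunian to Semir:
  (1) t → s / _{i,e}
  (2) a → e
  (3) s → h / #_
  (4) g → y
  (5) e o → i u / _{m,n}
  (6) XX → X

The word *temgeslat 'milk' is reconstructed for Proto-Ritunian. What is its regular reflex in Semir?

Semir: *temgeslat > semgeslat > semgeslet > hemgeslet > hemyeslet > himyeslet  (by palatalisation, vowel merger, debuccalisation, unconditioned shift, pre-nasal raising)

himyeslet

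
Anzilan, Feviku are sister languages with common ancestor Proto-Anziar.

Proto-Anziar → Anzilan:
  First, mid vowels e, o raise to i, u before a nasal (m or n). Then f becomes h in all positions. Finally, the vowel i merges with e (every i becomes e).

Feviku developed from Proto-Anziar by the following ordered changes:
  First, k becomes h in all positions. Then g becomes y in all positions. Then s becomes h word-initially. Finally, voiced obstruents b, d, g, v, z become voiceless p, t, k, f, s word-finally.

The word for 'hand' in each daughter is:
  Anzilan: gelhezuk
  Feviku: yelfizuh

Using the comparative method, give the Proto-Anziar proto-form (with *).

*gelfizuk

Position 5: Anzilan has e, Feviku has i. Feviku preserves i here (none of its changes turn any other segment into i), so the proto-segment is *i.
Position 4: Anzilan has h, Feviku has f. Taking the neighbouring segments as reconstructed: Anzilan h could go back to *f or *h; Feviku f can only go back to *f — the one source consistent with every daughter is *f.
Position 8: Anzilan has k, Feviku has h. Anzilan preserves k here (none of its changes turn any other segment into k), so the proto-segment is *k.
Verify the candidate proto-form against each daughter:
Anzilan: *gelfizuk
  gelfizuk (rule 1 does not apply)
  gelfizuk → gelhizuk   [unconditioned shift]
  gelhizuk → gelhezuk   [vowel merger]
  giving Anzilan gelhezuk.
Feviku: *gelfizuk
  gelfizuk → gelfizuh   [unconditioned shift]
  gelfizuh → yelfizuh   [unconditioned shift]
  yelfizuh (rule 3 does not apply)
  yelfizuh (rule 4 does not apply)
  giving Feviku yelfizuh.
*gelfizuk is the unique common source.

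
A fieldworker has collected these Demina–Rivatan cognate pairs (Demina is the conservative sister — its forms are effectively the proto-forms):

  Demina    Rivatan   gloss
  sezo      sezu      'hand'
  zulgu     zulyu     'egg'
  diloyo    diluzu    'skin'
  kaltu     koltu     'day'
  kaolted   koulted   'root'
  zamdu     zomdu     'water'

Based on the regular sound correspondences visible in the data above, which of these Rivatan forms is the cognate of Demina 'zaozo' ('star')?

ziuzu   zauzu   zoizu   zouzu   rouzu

kaolted ~ koulted — Demina a corresponds to Rivatan o after a consonant, before a back vowel.
kaolted ~ koulted — Demina o corresponds to Rivatan u after a vowel, before a consonant other than r, m, n, p, b, f, v.
sezo ~ sezu, diloyo ~ diluzu — Demina o corresponds to Rivatan u word-finally.
Applying these to Demina 'zaozo':
  zaozo → zoozo   (a→o after a consonant, before a back vowel)
  zoozo → zouzo   (o→u after a vowel, before a consonant other than r, m, n, p, b, f, v)
  zouzo → zouzu   (o→u word-finally)
So the Rivatan cognate is 'zouzu'.

zouzu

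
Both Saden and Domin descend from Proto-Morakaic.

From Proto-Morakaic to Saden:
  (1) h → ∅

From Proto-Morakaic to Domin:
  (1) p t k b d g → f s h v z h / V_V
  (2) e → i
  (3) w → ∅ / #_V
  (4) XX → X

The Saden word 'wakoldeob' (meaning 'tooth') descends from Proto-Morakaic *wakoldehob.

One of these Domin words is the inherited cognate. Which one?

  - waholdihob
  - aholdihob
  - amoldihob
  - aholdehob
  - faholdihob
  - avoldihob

aholdihob

Domin: *wakoldehob
  wakoldehob → waholdehob   [intervocalic lenition]
  waholdehob → waholdihob   [vowel merger]
  waholdihob → aholdihob   [glide loss]
  aholdihob (rule 4 does not apply)
  giving Domin aholdihob.
Only 'aholdihob' matches the regular Domin development of *wakoldehob.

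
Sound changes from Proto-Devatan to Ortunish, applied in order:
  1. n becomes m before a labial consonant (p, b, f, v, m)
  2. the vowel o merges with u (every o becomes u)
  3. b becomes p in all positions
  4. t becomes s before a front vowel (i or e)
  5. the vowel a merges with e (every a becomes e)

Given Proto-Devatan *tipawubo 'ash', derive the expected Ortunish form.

sipewupu

Ortunish: *tipawubo
  tipawubo (rule 1 does not apply)
  tipawubo → tipawubu   [vowel merger]
  tipawubu → tipawupu   [unconditioned shift]
  tipawupu → sipawupu   [palatalisation]
  sipawupu → sipewupu   [vowel merger]
  giving Ortunish sipewupu.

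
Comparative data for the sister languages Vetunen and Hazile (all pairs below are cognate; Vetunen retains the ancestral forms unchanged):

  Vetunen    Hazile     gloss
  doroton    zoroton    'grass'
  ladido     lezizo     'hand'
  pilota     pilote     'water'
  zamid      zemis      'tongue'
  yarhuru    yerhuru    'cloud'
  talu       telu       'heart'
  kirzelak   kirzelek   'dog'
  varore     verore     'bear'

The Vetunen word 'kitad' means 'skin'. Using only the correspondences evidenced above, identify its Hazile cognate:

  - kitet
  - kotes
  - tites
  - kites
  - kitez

kites

ladido ~ lezizo, talu ~ telu — Vetunen a corresponds to Hazile e after a consonant, before a consonant other than r, m, n, p, b, f, v.
zamid ~ zemis — Vetunen d corresponds to Hazile s word-finally.
Applying these to Vetunen 'kitad':
  kitad → kited   (a→e after a consonant, before a consonant other than r, m, n, p, b, f, v)
  kited → kites   (d→s word-finally)
So the Hazile cognate is 'kites'.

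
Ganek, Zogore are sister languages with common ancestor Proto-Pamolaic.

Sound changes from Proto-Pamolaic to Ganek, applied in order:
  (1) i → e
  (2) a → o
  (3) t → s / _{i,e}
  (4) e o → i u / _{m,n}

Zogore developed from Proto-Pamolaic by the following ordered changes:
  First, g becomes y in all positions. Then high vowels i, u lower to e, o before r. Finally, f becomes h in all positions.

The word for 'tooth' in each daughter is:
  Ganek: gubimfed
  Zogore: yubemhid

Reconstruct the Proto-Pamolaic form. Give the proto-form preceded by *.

Position 7: Ganek has e, Zogore has i. Zogore preserves i here (none of its changes turn any other segment into i), so the proto-segment is *i.
Position 1: Ganek has g, Zogore has y. Ganek preserves g here (none of its changes turn any other segment into g), so the proto-segment is *g.
Continuing position by position gives *gubemfid; check it forward:
Ganek: start from *gubemfid.
  rule 1 (vowel merger): gubemfid → gubemfed
  rule 2: no change — gubemfed
  rule 3: no change — gubemfed
  rule 4 (pre-nasal raising): gubemfed → gubimfed
  ⇒ Ganek gubimfed
Zogore: *gubemfid > yubemfid > yubemhid  (by unconditioned shift, unconditioned shift)
No other proto-form is consistent with every reflex, so the reconstruction is *gubemfid.

*gubemfid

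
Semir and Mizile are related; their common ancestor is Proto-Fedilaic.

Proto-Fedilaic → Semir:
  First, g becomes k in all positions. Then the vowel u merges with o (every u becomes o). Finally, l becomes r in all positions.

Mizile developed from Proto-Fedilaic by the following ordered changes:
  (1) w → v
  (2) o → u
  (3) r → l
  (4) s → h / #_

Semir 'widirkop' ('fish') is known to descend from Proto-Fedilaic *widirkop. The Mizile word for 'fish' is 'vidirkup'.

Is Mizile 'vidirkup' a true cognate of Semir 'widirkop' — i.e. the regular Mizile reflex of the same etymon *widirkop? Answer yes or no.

Derive the expected Mizile reflex of *widirkop:
Mizile: *widirkop > vidirkop > vidirkup > vidilkup  (by unconditioned shift, vowel merger, unconditioned shift)
The regular Mizile reflex would be 'vidilkup', but the attested form is 'vidirkup'. The correspondence is irregular, so they are not cognates (the Mizile form has a different source).

no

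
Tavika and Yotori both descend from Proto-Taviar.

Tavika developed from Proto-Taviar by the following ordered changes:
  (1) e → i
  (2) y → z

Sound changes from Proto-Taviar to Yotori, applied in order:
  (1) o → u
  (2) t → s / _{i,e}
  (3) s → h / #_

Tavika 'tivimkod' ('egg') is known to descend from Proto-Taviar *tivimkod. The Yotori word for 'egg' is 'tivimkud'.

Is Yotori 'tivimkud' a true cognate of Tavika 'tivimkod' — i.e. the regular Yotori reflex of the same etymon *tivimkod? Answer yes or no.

no

Derive the expected Yotori reflex of *tivimkod:
Yotori: *tivimkod
  tivimkod → tivimkud   [vowel merger]
  tivimkud → sivimkud   [palatalisation]
  sivimkud → hivimkud   [debuccalisation]
  giving Yotori hivimkud.
The regular Yotori reflex would be 'hivimkud', but the attested form is 'tivimkud'. The correspondence is irregular, so they are not cognates (the Yotori form has a different source).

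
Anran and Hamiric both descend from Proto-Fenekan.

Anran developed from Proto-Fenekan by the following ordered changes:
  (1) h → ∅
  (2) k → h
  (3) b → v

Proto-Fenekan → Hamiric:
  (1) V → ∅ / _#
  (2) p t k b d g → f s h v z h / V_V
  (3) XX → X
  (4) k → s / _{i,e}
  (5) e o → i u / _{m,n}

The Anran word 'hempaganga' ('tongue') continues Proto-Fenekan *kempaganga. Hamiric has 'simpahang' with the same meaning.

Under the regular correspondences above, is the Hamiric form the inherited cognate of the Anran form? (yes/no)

yes

Derive the expected Hamiric reflex of *kempaganga:
Hamiric: *kempaganga > kempagang > kempahang > sempahang > simpahang  (by apocope, intervocalic lenition, palatalisation, pre-nasal raising)
Hamiric 'simpahang' matches the regular reflex exactly, so the pair is cognate.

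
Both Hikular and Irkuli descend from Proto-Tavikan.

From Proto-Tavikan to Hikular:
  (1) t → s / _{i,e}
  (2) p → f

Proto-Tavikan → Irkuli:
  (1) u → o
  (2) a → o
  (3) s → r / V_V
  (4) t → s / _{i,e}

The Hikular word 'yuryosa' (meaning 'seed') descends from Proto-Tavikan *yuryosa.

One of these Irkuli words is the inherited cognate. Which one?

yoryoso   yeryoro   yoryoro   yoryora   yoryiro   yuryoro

yoryoro

Irkuli: *yuryosa > yoryosa > yoryoso > yoryoro  (by vowel merger, vowel merger, rhotacism)
Among the options, 'yoryoro' alone shows every Irkuli change applied in order.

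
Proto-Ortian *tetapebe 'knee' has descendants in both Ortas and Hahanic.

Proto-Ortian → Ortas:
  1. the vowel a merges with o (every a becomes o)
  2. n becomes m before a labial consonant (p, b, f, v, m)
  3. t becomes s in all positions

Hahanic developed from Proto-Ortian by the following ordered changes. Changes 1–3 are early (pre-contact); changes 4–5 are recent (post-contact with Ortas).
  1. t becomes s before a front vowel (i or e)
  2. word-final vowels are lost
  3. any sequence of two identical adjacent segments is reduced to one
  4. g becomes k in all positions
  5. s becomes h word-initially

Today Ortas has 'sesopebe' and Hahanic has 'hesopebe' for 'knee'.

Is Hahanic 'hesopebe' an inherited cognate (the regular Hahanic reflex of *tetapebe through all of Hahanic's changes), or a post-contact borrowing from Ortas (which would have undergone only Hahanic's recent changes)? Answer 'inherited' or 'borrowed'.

borrowed

If inherited, *tetapebe would pass through all of Hahanic's changes:
Hahanic: *tetapebe > setapebe > setapeb > hetapeb  (by palatalisation, apocope, debuccalisation)
If borrowed from Ortas 'sesopebe' after the early changes, it would undergo only the recent ones:
  rule 4 (unconditioned shift): no change (sesopebe)
  rule 5 (debuccalisation): sesopebe → hesopebe
  ⇒ as a loan: hesopebe
Hahanic 'hesopebe' matches the loan outcome 'hesopebe', not the inherited 'hetapeb' — it skipped the early Hahanic changes, so it was borrowed from Ortas.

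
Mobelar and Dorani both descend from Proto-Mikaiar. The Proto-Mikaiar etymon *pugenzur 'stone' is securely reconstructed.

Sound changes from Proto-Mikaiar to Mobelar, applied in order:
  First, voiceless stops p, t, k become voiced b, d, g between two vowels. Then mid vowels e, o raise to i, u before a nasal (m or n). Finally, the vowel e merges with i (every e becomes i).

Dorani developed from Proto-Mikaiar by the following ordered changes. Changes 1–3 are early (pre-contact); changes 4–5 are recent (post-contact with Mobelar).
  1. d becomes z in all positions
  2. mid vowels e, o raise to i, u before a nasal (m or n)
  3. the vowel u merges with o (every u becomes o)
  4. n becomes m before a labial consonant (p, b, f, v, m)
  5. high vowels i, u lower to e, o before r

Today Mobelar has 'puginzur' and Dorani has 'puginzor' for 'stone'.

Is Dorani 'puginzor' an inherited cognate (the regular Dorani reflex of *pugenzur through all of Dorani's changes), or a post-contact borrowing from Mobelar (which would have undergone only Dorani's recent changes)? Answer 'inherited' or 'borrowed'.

If inherited, *pugenzur would pass through all of Dorani's changes:
Dorani: *pugenzur > puginzur > poginzor  (by pre-nasal raising, vowel merger)
If borrowed from Mobelar 'puginzur' after the early changes, it would undergo only the recent ones:
  rule 4 (nasal place assimilation): no change (puginzur)
  rule 5 (pre-rhotic lowering): puginzur → puginzor
  ⇒ as a loan: puginzor
Dorani 'puginzor' matches the loan outcome 'puginzor', not the inherited 'poginzor' — it skipped the early Dorani changes, so it was borrowed from Mobelar.

borrowed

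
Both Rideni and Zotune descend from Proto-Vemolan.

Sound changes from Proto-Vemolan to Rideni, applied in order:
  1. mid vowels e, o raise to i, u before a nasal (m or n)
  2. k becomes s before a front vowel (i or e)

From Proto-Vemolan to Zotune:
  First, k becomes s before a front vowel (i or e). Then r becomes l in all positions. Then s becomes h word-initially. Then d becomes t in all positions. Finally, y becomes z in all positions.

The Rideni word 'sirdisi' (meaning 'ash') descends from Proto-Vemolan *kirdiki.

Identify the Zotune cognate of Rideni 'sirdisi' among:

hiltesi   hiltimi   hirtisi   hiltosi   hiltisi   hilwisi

Zotune: start from *kirdiki.
  rule 1 (palatalisation): kirdiki → sirdisi
  rule 2 (unconditioned shift): sirdisi → sildisi
  rule 3 (debuccalisation): sildisi → hildisi
  rule 4 (unconditioned shift): hildisi → hiltisi
  rule 5: no change — hiltisi
  ⇒ Zotune hiltisi
Only 'hiltisi' matches the regular Zotune development of *kirdiki.

hiltisi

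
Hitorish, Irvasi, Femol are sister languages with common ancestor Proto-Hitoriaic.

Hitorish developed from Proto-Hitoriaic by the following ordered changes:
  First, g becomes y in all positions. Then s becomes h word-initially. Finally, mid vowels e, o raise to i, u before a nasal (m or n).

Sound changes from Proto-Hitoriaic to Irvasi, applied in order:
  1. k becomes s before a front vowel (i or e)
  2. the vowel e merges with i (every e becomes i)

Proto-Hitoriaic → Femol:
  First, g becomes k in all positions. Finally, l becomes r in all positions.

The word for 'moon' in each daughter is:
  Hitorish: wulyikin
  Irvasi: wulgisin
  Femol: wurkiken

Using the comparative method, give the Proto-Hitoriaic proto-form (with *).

Position 3: Hitorish has l, Irvasi has l, Femol has r. Hitorish preserves l here (none of its changes turn any other segment into l), so the proto-segment is *l.
Position 6: Hitorish has k, Irvasi has s, Femol has k. Hitorish preserves k here (none of its changes turn any other segment into k), so the proto-segment is *k.
Continuing position by position gives *wulgiken; check it forward:
Hitorish: start from *wulgiken.
  rule 1 (unconditioned shift): wulgiken → wulyiken
  rule 2: no change — wulyiken
  rule 3 (pre-nasal raising): wulyiken → wulyikin
  ⇒ Hitorish wulyikin
Irvasi: *wulgiken > wulgisen > wulgisin  (by palatalisation, vowel merger)
Femol: *wulgiken > wulkiken > wurkiken  (by unconditioned shift, unconditioned shift)
Only *wulgiken yields all of Hitorish wulyikin, Irvasi wulgisin, Femol wurkiken.

*wulgiken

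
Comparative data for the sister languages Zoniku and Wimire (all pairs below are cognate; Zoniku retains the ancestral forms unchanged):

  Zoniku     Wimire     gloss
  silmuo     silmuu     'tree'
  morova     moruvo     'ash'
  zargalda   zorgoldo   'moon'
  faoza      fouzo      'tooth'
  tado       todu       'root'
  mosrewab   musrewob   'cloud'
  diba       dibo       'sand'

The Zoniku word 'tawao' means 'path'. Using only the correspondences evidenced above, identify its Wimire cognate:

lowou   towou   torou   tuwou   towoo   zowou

towou

zargalda ~ zorgoldo, tado ~ todu — Zoniku a corresponds to Wimire o after a consonant, before a consonant other than r, m, n, p, b, f, v.
faoza ~ fouzo — Zoniku a corresponds to Wimire o after a consonant, before a back vowel.
silmuo ~ silmuu — Zoniku o corresponds to Wimire u word-finally.
Applying these to Zoniku 'tawao':
  tawao → towao   (a→o after a consonant, before a consonant other than r, m, n, p, b, f, v)
  towao → towoo   (a→o after a consonant, before a back vowel)
  towoo → towou   (o→u word-finally)
So the Wimire cognate is 'towou'.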